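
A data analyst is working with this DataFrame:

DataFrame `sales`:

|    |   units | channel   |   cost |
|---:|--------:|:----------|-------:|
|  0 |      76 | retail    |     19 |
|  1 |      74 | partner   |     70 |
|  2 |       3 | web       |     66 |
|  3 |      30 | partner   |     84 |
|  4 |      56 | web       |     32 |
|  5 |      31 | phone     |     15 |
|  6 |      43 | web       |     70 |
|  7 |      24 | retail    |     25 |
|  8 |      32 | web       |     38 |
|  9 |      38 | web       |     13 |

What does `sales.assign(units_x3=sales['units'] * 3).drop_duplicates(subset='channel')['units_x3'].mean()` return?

add column units_x3 = sales['units'] * 3:
   units  channel  cost  units_x3
0     76   retail    19       228
1     74  partner    70       222
2      3      web    66         9
3     30  partner    84        90
4     56      web    32       168
5     31    phone    15        93
6     43      web    70       129
7     24   retail    25        72
8     32      web    38        96
9     38      web    13       114
drop duplicate channel (keep=first):
   units  channel  cost  units_x3
0     76   retail    19       228
1     74  partner    70       222
2      3      web    66         9
5     31    phone    15        93
The mean of column 'units_x3' is 138.0.

138.0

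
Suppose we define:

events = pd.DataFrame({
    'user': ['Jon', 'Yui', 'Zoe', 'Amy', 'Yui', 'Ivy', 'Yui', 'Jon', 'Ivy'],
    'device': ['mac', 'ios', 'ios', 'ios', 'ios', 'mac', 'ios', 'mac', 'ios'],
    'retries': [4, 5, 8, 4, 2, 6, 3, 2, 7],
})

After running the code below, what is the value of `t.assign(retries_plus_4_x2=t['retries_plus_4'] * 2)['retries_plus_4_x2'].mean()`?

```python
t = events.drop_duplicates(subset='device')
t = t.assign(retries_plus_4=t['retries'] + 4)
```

drop duplicate device (keep=first):
  user device  retries
0  Jon    mac        4
1  Yui    ios        5
add column retries_plus_4 = t['retries'] + 4:
  user device  retries  retries_plus_4
0  Jon    mac        4               8
1  Yui    ios        5               9
add column retries_plus_4_x2 = t['retries_plus_4'] * 2:
  user device  retries  retries_plus_4  retries_plus_4_x2
0  Jon    mac        4               8                 16
1  Yui    ios        5               9                 18
Taking the mean of column 'retries_plus_4_x2' gives 17.0.

17.0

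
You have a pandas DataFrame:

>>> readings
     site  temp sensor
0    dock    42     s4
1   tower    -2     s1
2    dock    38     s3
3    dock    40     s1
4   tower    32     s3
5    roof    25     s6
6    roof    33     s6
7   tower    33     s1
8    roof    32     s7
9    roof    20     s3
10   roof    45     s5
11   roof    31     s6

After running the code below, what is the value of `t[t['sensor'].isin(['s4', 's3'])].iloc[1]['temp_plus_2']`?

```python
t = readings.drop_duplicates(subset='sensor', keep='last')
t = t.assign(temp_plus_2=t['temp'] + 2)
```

drop duplicate sensor (keep=last):
     site  temp sensor
0    dock    42     s4
7   tower    33     s1
8    roof    32     s7
9    roof    20     s3
10   roof    45     s5
11   roof    31     s6
add column temp_plus_2 = t['temp'] + 2:
     site  temp sensor  temp_plus_2
0    dock    42     s4           44
7   tower    33     s1           35
8    roof    32     s7           34
9    roof    20     s3           22
10   roof    45     s5           47
11   roof    31     s6           33
filter rows where sensor in ['s4', 's3']:
   site  temp sensor  temp_plus_2
0  dock    42     s4           44
9  roof    20     s3           22
Reading off the value at position 1, column 'temp_plus_2', we get 22.

22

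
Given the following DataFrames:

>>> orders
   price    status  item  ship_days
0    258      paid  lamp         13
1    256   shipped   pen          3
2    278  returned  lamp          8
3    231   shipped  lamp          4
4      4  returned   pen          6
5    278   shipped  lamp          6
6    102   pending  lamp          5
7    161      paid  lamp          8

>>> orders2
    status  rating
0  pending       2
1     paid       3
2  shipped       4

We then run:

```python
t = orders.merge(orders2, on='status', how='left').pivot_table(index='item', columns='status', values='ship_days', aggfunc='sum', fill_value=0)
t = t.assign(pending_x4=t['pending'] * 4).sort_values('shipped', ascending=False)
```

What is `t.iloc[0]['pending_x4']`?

20

merge on 'status' (how='left') → 8 rows:
   price    status  item  ship_days  rating
0    258      paid  lamp         13     3.0
1    256   shipped   pen          3     4.0
2    278  returned  lamp          8     NaN
3    231   shipped  lamp          4     4.0
4      4  returned   pen          6     NaN
5    278   shipped  lamp          6     4.0
6    102   pending  lamp          5     2.0
7    161      paid  lamp          8     3.0
pivot: rows=item, cols=status, sum(ship_days):
status  paid  pending  returned  shipped
item                                    
lamp      21        5         8       10
pen        0        0         6        3
add column pending_x4 = t['pending'] * 4:
status  paid  pending  returned  shipped  pending_x4
item                                                
lamp      21        5         8       10          20
pen        0        0         6        3           0
sort by shipped descending:
status  paid  pending  returned  shipped  pending_x4
item                                                
lamp      21        5         8       10          20
pen        0        0         6        3           0
Finally, value at position 0, column 'pending_x4' = 20.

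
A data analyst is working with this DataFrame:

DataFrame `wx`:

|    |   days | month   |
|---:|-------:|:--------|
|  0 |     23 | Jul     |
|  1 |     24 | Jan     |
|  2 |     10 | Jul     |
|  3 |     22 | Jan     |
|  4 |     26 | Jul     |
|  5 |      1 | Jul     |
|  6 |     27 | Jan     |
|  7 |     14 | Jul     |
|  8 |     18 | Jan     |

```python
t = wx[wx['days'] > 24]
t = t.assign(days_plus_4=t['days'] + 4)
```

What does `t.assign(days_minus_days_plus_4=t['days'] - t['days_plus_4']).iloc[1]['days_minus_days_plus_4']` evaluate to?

-4

filter rows where days > 24:
   days month
4    26   Jul
6    27   Jan
add column days_plus_4 = t['days'] + 4:
   days month  days_plus_4
4    26   Jul           30
6    27   Jan           31
add column days_minus_days_plus_4 = t['days'] - t['days_plus_4']:
   days month  days_plus_4  days_minus_days_plus_4
4    26   Jul           30                      -4
6    27   Jan           31                      -4
The value at position 1, column 'days_minus_days_plus_4' is -4.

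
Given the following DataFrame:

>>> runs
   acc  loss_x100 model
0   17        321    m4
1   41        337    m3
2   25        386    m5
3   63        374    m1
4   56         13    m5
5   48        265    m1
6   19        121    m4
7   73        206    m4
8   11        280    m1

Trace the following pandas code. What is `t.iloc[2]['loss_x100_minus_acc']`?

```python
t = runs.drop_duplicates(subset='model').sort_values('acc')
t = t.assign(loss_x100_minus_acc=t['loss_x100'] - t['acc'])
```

296

drop duplicate model (keep=first):
   acc  loss_x100 model
0   17        321    m4
1   41        337    m3
2   25        386    m5
3   63        374    m1
sort by acc:
   acc  loss_x100 model
0   17        321    m4
2   25        386    m5
1   41        337    m3
3   63        374    m1
add column loss_x100_minus_acc = t['loss_x100'] - t['acc']:
   acc  loss_x100 model  loss_x100_minus_acc
0   17        321    m4                  304
2   25        386    m5                  361
1   41        337    m3                  296
3   63        374    m1                  311
The value at position 2, column 'loss_x100_minus_acc' is 296.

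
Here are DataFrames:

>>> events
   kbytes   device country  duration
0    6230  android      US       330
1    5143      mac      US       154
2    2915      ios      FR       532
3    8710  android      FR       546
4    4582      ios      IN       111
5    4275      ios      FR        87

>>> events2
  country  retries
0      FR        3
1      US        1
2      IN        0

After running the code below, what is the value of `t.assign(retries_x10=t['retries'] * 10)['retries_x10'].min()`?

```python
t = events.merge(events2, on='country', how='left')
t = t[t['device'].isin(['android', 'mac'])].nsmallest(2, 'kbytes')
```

10

merge on 'country' (how='left') → 6 rows:
   kbytes   device country  duration  retries
0    6230  android      US       330        1
1    5143      mac      US       154        1
2    2915      ios      FR       532        3
3    8710  android      FR       546        3
4    4582      ios      IN       111        0
5    4275      ios      FR        87        3
filter rows where device in ['android', 'mac']:
   kbytes   device country  duration  retries
0    6230  android      US       330        1
1    5143      mac      US       154        1
3    8710  android      FR       546        3
take 2 rows with smallest kbytes:
   kbytes   device country  duration  retries
1    5143      mac      US       154        1
0    6230  android      US       330        1
add column retries_x10 = t['retries'] * 10:
   kbytes   device country  duration  retries  retries_x10
1    5143      mac      US       154        1           10
0    6230  android      US       330        1           10
The min of column 'retries_x10' is 10.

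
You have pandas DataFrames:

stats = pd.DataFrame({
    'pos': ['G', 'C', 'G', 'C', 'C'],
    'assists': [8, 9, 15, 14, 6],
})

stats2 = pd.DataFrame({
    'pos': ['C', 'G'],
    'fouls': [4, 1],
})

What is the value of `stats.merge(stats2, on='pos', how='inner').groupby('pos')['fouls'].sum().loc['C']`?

12

merge on 'pos' (how='inner') → 5 rows:
  pos  assists  fouls
0   G        8      1
1   C        9      4
2   G       15      1
3   C       14      4
4   C        6      4
group by pos, sum of fouls:
pos
C    12
G     2
Name: fouls, dtype: int64
value at index 'C' → 12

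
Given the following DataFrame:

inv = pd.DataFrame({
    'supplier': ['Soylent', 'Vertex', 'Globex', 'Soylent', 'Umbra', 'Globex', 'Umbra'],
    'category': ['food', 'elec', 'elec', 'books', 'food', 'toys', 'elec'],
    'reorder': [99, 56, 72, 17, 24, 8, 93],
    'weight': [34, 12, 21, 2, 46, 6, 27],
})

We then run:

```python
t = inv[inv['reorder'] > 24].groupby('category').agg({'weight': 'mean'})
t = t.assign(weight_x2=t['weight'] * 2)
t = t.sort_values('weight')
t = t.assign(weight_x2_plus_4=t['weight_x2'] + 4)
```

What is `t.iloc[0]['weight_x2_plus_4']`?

filter rows where reorder > 24:
  supplier category  reorder  weight
0  Soylent     food       99      34
1   Vertex     elec       56      12
2   Globex     elec       72      21
6    Umbra     elec       93      27
group by category, mean of weight:
          weight
category        
elec        20.0
food        34.0
add column weight_x2 = t['weight'] * 2:
          weight  weight_x2
category                   
elec        20.0       40.0
food        34.0       68.0
sort by weight:
          weight  weight_x2
category                   
elec        20.0       40.0
food        34.0       68.0
add column weight_x2_plus_4 = t['weight_x2'] + 4:
          weight  weight_x2  weight_x2_plus_4
category                                     
elec        20.0       40.0              44.0
food        34.0       68.0              72.0
The value at position 0, column 'weight_x2_plus_4' is 44.0.

44.0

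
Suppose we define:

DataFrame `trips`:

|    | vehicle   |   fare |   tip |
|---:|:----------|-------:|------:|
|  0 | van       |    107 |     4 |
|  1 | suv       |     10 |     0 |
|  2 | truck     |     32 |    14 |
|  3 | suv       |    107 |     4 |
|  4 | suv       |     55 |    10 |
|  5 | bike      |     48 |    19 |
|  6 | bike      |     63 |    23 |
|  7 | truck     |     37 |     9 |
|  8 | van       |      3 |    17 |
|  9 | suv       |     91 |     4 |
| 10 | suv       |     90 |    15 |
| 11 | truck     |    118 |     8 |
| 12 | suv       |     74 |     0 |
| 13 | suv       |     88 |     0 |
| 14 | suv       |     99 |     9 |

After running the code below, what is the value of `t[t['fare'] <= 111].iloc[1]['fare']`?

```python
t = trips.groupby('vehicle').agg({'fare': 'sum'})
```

110

group by vehicle, sum of fare:
         fare
vehicle      
bike      111
suv       614
truck     187
van       110
filter rows where fare <= 111:
         fare
vehicle      
bike      111
van       110
The value at position 1, column 'fare' is 110.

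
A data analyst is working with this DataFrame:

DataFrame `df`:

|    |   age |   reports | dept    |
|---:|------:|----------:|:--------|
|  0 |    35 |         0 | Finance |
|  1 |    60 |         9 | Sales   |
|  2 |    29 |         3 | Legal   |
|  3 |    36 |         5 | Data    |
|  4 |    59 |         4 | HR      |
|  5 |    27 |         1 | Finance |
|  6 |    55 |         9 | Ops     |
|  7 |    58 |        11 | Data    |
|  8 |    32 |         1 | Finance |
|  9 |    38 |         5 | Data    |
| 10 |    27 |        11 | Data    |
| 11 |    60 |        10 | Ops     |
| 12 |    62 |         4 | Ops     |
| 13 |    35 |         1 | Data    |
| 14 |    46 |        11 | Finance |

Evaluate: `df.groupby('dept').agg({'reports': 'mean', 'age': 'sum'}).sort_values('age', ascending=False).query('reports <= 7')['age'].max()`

group by dept: mean(reports), sum(age):
          reports  age
dept                  
Data     6.600000  194
Finance  3.250000  140
HR       4.000000   59
Legal    3.000000   29
Ops      7.666667  177
Sales    9.000000   60
sort by age descending:
          reports  age
dept                  
Data     6.600000  194
Ops      7.666667  177
Finance  3.250000  140
Sales    9.000000   60
HR       4.000000   59
Legal    3.000000   29
filter rows where reports <= 7:
         reports  age
dept                 
Data        6.60  194
Finance     3.25  140
HR          4.00   59
Legal       3.00   29
max of column 'age' → 194

194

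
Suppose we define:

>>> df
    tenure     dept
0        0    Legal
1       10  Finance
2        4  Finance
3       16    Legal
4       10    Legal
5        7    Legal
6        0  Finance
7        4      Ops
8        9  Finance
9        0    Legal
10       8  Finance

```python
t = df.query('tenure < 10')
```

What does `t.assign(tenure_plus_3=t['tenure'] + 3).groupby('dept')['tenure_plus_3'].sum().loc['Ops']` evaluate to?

7

filter rows where tenure < 10:
    tenure     dept
0        0    Legal
2        4  Finance
5        7    Legal
6        0  Finance
7        4      Ops
8        9  Finance
9        0    Legal
10       8  Finance
add column tenure_plus_3 = t['tenure'] + 3:
    tenure     dept  tenure_plus_3
0        0    Legal              3
2        4  Finance              7
5        7    Legal             10
6        0  Finance              3
7        4      Ops              7
8        9  Finance             12
9        0    Legal              3
10       8  Finance             11
group by dept, sum of tenure_plus_3:
dept
Finance    33
Legal      16
Ops         7
Name: tenure_plus_3, dtype: int64
Taking the value at index 'Ops' gives 7.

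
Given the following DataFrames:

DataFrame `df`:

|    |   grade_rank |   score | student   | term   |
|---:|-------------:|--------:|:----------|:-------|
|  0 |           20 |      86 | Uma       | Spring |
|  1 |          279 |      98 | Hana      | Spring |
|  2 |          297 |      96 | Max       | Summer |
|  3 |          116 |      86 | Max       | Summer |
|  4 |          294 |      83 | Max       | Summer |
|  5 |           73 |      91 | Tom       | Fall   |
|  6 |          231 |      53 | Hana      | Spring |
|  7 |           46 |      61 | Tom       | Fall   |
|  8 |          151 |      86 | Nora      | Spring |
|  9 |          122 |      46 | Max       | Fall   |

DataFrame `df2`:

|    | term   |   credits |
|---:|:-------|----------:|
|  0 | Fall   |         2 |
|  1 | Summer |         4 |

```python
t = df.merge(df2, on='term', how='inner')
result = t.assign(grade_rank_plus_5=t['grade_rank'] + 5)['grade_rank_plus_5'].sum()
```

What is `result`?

merge on 'term' (how='inner') → 6 rows:
   grade_rank  score student    term  credits
0         297     96     Max  Summer        4
1         116     86     Max  Summer        4
2         294     83     Max  Summer        4
3          73     91     Tom    Fall        2
4          46     61     Tom    Fall        2
5         122     46     Max    Fall        2
add column grade_rank_plus_5 = t['grade_rank'] + 5:
   grade_rank  score student    term  credits  grade_rank_plus_5
0         297     96     Max  Summer        4                302
1         116     86     Max  Summer        4                121
2         294     83     Max  Summer        4                299
3          73     91     Tom    Fall        2                 78
4          46     61     Tom    Fall        2                 51
5         122     46     Max    Fall        2                127

978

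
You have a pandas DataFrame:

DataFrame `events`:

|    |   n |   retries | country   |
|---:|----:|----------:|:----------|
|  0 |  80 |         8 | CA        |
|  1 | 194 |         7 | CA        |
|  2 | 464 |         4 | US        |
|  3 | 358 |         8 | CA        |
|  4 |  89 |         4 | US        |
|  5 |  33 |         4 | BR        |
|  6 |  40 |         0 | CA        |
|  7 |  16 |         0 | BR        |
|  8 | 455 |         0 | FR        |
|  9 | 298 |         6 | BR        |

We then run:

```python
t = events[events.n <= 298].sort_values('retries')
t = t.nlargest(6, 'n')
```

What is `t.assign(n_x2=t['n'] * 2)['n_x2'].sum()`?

filter rows where n <= 298:
     n  retries country
0   80        8      CA
1  194        7      CA
4   89        4      US
5   33        4      BR
6   40        0      CA
7   16        0      BR
9  298        6      BR
sort by retries:
     n  retries country
6   40        0      CA
7   16        0      BR
4   89        4      US
5   33        4      BR
9  298        6      BR
1  194        7      CA
0   80        8      CA
take 6 rows with largest n:
     n  retries country
9  298        6      BR
1  194        7      CA
4   89        4      US
0   80        8      CA
6   40        0      CA
5   33        4      BR
add column n_x2 = t['n'] * 2:
     n  retries country  n_x2
9  298        6      BR   596
1  194        7      CA   388
4   89        4      US   178
0   80        8      CA   160
6   40        0      CA    80
5   33        4      BR    66
The sum of column 'n_x2' is 1468.

1468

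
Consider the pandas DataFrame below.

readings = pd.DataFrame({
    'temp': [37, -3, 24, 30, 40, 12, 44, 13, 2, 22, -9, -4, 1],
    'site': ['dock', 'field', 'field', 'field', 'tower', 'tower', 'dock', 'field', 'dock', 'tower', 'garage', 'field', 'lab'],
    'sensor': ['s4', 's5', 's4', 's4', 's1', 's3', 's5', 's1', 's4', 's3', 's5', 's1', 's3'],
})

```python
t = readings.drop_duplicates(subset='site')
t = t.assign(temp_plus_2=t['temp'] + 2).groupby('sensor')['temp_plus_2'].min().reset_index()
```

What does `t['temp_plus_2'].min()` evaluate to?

drop duplicate site (keep=first):
    temp    site sensor
0     37    dock     s4
1     -3   field     s5
4     40   tower     s1
10    -9  garage     s5
12     1     lab     s3
add column temp_plus_2 = t['temp'] + 2:
    temp    site sensor  temp_plus_2
0     37    dock     s4           39
1     -3   field     s5           -1
4     40   tower     s1           42
10    -9  garage     s5           -7
12     1     lab     s3            3
group by sensor, min of temp_plus_2:
sensor
s1    42
s3     3
s4    39
s5    -7
Name: temp_plus_2, dtype: int64
reset_index():
  sensor  temp_plus_2
0     s1           42
1     s3            3
2     s4           39
3     s5           -7
Reading off the min of column 'temp_plus_2', we get -7.

-7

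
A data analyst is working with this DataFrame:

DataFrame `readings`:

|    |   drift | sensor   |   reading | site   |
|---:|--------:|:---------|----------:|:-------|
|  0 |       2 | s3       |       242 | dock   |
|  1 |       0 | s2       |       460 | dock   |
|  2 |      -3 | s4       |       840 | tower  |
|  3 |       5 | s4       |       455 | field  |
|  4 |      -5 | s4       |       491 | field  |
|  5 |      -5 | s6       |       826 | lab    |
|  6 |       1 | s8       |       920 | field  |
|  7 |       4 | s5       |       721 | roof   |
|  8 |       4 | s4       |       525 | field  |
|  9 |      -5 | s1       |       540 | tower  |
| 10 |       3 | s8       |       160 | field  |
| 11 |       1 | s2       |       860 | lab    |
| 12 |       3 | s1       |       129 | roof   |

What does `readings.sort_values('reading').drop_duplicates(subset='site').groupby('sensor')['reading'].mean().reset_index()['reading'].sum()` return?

1562.5

sort by reading:
    drift sensor  reading   site
12      3     s1      129   roof
10      3     s8      160  field
0       2     s3      242   dock
3       5     s4      455  field
1       0     s2      460   dock
4      -5     s4      491  field
8       4     s4      525  field
9      -5     s1      540  tower
7       4     s5      721   roof
5      -5     s6      826    lab
2      -3     s4      840  tower
11      1     s2      860    lab
6       1     s8      920  field
drop duplicate site (keep=first):
    drift sensor  reading   site
12      3     s1      129   roof
10      3     s8      160  field
0       2     s3      242   dock
9      -5     s1      540  tower
5      -5     s6      826    lab
group by sensor, mean of reading:
sensor
s1    334.5
s3    242.0
s6    826.0
s8    160.0
Name: reading, dtype: float64
reset_index():
  sensor  reading
0     s1    334.5
1     s3    242.0
2     s6    826.0
3     s8    160.0
Hence 1562.5.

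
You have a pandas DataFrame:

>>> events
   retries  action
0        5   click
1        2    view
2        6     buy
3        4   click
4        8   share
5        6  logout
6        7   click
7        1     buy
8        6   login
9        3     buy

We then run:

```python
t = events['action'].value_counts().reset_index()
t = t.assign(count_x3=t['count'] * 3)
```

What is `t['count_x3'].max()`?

9

value_counts of action:
action
click     3
buy       3
view      1
share     1
logout    1
login     1
Name: count, dtype: int64
reset_index():
   action  count
0   click      3
1     buy      3
2    view      1
3   share      1
4  logout      1
5   login      1
add column count_x3 = t['count'] * 3:
   action  count  count_x3
0   click      3         9
1     buy      3         9
2    view      1         3
3   share      1         3
4  logout      1         3
5   login      1         3
Then the max of column 'count_x3': 9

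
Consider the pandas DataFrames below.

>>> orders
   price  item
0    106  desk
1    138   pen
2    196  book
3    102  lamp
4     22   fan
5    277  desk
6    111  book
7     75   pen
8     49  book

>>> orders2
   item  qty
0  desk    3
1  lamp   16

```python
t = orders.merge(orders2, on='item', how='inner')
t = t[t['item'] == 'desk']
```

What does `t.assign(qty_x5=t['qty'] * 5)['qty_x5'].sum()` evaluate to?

30

merge on 'item' (how='inner') → 3 rows:
   price  item  qty
0    106  desk    3
1    102  lamp   16
2    277  desk    3
filter rows where item == 'desk':
   price  item  qty
0    106  desk    3
2    277  desk    3
add column qty_x5 = t['qty'] * 5:
   price  item  qty  qty_x5
0    106  desk    3      15
2    277  desk    3      15
Taking the sum of column 'qty_x5' gives 30.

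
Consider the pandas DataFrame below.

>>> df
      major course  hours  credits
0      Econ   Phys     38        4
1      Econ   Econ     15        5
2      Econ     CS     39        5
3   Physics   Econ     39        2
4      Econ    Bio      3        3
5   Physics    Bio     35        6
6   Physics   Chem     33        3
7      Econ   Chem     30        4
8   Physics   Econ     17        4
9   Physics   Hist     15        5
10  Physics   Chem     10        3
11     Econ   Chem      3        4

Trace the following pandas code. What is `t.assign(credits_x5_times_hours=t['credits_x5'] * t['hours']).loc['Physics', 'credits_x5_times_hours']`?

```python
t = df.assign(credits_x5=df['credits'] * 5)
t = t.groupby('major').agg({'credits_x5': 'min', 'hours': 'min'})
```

add column credits_x5 = df['credits'] * 5:
      major course  hours  credits  credits_x5
0      Econ   Phys     38        4          20
1      Econ   Econ     15        5          25
2      Econ     CS     39        5          25
3   Physics   Econ     39        2          10
4      Econ    Bio      3        3          15
5   Physics    Bio     35        6          30
6   Physics   Chem     33        3          15
7      Econ   Chem     30        4          20
8   Physics   Econ     17        4          20
9   Physics   Hist     15        5          25
10  Physics   Chem     10        3          15
11     Econ   Chem      3        4          20
group by major: min(credits_x5), min(hours):
         credits_x5  hours
major                     
Econ             15      3
Physics          10     10
add column credits_x5_times_hours = t['credits_x5'] * t['hours']:
         credits_x5  hours  credits_x5_times_hours
major                                             
Econ             15      3                      45
Physics          10     10                     100
The value at row 'Physics', column 'credits_x5_times_hours' is 100.

100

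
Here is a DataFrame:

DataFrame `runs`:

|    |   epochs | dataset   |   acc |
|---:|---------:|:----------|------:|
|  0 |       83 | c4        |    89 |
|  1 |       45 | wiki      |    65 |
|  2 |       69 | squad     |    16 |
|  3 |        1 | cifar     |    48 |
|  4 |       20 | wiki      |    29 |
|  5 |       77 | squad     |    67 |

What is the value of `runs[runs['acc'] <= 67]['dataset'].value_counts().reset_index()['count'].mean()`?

filter rows where acc <= 67:
   epochs dataset  acc
1      45    wiki   65
2      69   squad   16
3       1   cifar   48
4      20    wiki   29
5      77   squad   67
value_counts of dataset:
dataset
wiki     2
squad    2
cifar    1
Name: count, dtype: int64
reset_index():
  dataset  count
0    wiki      2
1   squad      2
2   cifar      1

1.66666666667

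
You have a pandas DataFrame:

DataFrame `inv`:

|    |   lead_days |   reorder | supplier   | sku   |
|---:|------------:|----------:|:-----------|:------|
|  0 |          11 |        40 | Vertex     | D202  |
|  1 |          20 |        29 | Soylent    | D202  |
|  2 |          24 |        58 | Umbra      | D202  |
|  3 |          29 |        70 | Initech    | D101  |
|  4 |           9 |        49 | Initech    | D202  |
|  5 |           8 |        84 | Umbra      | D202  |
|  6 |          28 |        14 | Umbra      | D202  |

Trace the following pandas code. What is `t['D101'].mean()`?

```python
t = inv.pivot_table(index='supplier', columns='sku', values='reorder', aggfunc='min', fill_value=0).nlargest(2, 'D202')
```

35.0

pivot: rows=supplier, cols=sku, min(reorder):
sku       D101  D202
supplier            
Initech     70    49
Soylent      0    29
Umbra        0    14
Vertex       0    40
take 2 rows with largest D202:
sku       D101  D202
supplier            
Initech     70    49
Vertex       0    40
Hence 35.0.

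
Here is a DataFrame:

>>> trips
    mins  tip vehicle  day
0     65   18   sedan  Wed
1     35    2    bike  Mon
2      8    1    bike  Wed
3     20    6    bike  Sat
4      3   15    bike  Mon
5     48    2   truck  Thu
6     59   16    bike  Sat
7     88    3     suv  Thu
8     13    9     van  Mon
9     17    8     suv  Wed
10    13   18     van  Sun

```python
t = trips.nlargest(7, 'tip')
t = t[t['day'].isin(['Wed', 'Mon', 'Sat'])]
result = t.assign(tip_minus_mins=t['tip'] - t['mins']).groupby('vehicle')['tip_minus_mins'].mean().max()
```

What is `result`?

-4.0

take 7 rows with largest tip:
    mins  tip vehicle  day
0     65   18   sedan  Wed
10    13   18     van  Sun
6     59   16    bike  Sat
4      3   15    bike  Mon
8     13    9     van  Mon
9     17    8     suv  Wed
3     20    6    bike  Sat
filter rows where day in ['Wed', 'Mon', 'Sat']:
   mins  tip vehicle  day
0    65   18   sedan  Wed
6    59   16    bike  Sat
4     3   15    bike  Mon
8    13    9     van  Mon
9    17    8     suv  Wed
3    20    6    bike  Sat
add column tip_minus_mins = t['tip'] - t['mins']:
   mins  tip vehicle  day  tip_minus_mins
0    65   18   sedan  Wed             -47
6    59   16    bike  Sat             -43
4     3   15    bike  Mon              12
8    13    9     van  Mon              -4
9    17    8     suv  Wed              -9
3    20    6    bike  Sat             -14
group by vehicle, mean of tip_minus_mins:
vehicle
bike    -15.0
sedan   -47.0
suv      -9.0
van      -4.0
Name: tip_minus_mins, dtype: float64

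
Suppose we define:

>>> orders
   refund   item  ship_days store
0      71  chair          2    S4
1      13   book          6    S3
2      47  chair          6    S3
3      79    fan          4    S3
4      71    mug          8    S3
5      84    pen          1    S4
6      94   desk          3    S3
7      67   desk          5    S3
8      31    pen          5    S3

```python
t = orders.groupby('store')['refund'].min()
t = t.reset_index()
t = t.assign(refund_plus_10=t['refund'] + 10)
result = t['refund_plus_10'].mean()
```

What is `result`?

52.0

group by store, min of refund:
store
S3    13
S4    71
Name: refund, dtype: int64
reset_index():
  store  refund
0    S3      13
1    S4      71
add column refund_plus_10 = t['refund'] + 10:
  store  refund  refund_plus_10
0    S3      13              23
1    S4      71              81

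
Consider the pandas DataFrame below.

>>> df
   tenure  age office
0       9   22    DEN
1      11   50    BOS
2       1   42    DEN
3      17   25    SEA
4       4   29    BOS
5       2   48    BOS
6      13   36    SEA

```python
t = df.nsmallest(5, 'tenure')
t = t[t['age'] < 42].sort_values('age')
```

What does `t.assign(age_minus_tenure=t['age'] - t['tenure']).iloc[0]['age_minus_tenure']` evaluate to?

13

take 5 rows with smallest tenure:
   tenure  age office
2       1   42    DEN
5       2   48    BOS
4       4   29    BOS
0       9   22    DEN
1      11   50    BOS
filter rows where age < 42:
   tenure  age office
4       4   29    BOS
0       9   22    DEN
sort by age:
   tenure  age office
0       9   22    DEN
4       4   29    BOS
add column age_minus_tenure = t['age'] - t['tenure']:
   tenure  age office  age_minus_tenure
0       9   22    DEN                13
4       4   29    BOS                25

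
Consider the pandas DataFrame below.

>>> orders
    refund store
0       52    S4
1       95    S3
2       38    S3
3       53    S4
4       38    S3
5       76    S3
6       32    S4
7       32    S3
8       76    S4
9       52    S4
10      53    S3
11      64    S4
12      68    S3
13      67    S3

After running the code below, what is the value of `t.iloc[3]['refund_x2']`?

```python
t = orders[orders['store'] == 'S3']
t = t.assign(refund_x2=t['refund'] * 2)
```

152

filter rows where store == 'S3':
    refund store
1       95    S3
2       38    S3
4       38    S3
5       76    S3
7       32    S3
10      53    S3
12      68    S3
13      67    S3
add column refund_x2 = t['refund'] * 2:
    refund store  refund_x2
1       95    S3        190
2       38    S3         76
4       38    S3         76
5       76    S3        152
7       32    S3         64
10      53    S3        106
12      68    S3        136
13      67    S3        134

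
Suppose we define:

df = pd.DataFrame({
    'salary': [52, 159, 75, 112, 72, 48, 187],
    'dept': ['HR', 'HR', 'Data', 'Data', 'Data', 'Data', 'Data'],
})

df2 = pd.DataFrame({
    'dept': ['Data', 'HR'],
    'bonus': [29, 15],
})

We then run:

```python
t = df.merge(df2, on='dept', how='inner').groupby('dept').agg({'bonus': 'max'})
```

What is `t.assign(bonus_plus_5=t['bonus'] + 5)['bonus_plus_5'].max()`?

merge on 'dept' (how='inner') → 7 rows:
   salary  dept  bonus
0      52    HR     15
1     159    HR     15
2      75  Data     29
3     112  Data     29
4      72  Data     29
5      48  Data     29
6     187  Data     29
group by dept, max of bonus:
      bonus
dept       
Data     29
HR       15
add column bonus_plus_5 = t['bonus'] + 5:
      bonus  bonus_plus_5
dept                     
Data     29            34
HR       15            20

34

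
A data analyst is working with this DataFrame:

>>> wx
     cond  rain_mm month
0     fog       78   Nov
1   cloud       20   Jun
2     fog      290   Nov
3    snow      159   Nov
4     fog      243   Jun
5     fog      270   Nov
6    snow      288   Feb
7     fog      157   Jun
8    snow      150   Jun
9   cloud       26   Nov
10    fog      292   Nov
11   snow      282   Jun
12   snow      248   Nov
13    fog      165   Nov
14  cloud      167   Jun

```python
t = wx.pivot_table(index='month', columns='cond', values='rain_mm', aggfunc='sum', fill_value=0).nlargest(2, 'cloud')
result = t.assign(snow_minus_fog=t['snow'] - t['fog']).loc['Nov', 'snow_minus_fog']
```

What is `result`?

-688

pivot: rows=month, cols=cond, sum(rain_mm):
cond   cloud   fog  snow
month                   
Feb        0     0   288
Jun      187   400   432
Nov       26  1095   407
take 2 rows with largest cloud:
cond   cloud   fog  snow
month                   
Jun      187   400   432
Nov       26  1095   407
add column snow_minus_fog = t['snow'] - t['fog']:
cond   cloud   fog  snow  snow_minus_fog
month                                   
Jun      187   400   432              32
Nov       26  1095   407            -688
So loc['Nov', 'snow_minus_fog'] = -688.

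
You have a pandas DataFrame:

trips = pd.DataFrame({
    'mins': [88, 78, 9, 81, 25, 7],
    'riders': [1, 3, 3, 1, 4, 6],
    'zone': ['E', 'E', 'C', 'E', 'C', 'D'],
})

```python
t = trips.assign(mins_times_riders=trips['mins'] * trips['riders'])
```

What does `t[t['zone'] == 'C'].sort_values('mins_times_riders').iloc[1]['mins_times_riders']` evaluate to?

100

add column mins_times_riders = trips['mins'] * trips['riders']:
   mins  riders zone  mins_times_riders
0    88       1    E                 88
1    78       3    E                234
2     9       3    C                 27
3    81       1    E                 81
4    25       4    C                100
5     7       6    D                 42
filter rows where zone == 'C':
   mins  riders zone  mins_times_riders
2     9       3    C                 27
4    25       4    C                100
sort by mins_times_riders:
   mins  riders zone  mins_times_riders
2     9       3    C                 27
4    25       4    C                100
So iloc[1]['mins_times_riders'] = 100.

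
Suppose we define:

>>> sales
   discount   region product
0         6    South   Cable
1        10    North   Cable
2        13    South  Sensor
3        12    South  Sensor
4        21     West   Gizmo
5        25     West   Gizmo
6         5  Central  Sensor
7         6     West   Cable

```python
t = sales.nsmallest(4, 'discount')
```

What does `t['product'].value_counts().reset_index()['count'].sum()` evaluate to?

4

take 4 rows with smallest discount:
   discount   region product
6         5  Central  Sensor
0         6    South   Cable
7         6     West   Cable
1        10    North   Cable
value_counts of product:
product
Cable     3
Sensor    1
Name: count, dtype: int64
reset_index():
  product  count
0   Cable      3
1  Sensor      1
Reading off the sum of column 'count', we get 4.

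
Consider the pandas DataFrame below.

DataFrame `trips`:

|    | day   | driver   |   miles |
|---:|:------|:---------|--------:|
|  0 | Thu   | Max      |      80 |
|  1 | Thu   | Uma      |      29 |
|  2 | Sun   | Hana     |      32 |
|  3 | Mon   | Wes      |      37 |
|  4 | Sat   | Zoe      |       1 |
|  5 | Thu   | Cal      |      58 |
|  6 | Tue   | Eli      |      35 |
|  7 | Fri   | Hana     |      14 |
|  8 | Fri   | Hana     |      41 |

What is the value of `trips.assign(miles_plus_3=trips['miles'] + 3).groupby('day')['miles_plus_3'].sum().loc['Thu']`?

add column miles_plus_3 = trips['miles'] + 3:
   day driver  miles  miles_plus_3
0  Thu    Max     80            83
1  Thu    Uma     29            32
2  Sun   Hana     32            35
3  Mon    Wes     37            40
4  Sat    Zoe      1             4
5  Thu    Cal     58            61
6  Tue    Eli     35            38
7  Fri   Hana     14            17
8  Fri   Hana     41            44
group by day, sum of miles_plus_3:
day
Fri     61
Mon     40
Sat      4
Sun     35
Thu    176
Tue     38
Name: miles_plus_3, dtype: int64
Reading off the value at index 'Thu', we get 176.

176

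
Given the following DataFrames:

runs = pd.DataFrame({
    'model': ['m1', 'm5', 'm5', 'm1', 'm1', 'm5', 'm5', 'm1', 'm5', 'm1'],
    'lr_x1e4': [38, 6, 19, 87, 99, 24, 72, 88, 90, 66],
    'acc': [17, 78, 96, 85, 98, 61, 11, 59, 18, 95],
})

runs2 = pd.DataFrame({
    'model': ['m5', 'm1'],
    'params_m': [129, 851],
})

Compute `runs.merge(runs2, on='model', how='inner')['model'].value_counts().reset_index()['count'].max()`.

merge on 'model' (how='inner') → 10 rows:
  model  lr_x1e4  acc  params_m
0    m1       38   17       851
1    m5        6   78       129
2    m5       19   96       129
3    m1       87   85       851
4    m1       99   98       851
5    m5       24   61       129
6    m5       72   11       129
7    m1       88   59       851
8    m5       90   18       129
9    m1       66   95       851
value_counts of model:
model
m1    5
m5    5
Name: count, dtype: int64
reset_index():
  model  count
0    m1      5
1    m5      5

5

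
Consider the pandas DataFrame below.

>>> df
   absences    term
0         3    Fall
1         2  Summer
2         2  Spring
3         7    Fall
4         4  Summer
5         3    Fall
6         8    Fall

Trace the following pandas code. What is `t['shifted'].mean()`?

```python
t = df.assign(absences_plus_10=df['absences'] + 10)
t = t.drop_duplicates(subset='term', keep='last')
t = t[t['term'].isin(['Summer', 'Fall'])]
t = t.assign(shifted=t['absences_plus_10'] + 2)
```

18.0

add column absences_plus_10 = df['absences'] + 10:
   absences    term  absences_plus_10
0         3    Fall                13
1         2  Summer                12
2         2  Spring                12
3         7    Fall                17
4         4  Summer                14
5         3    Fall                13
6         8    Fall                18
drop duplicate term (keep=last):
   absences    term  absences_plus_10
2         2  Spring                12
4         4  Summer                14
6         8    Fall                18
filter rows where term in ['Summer', 'Fall']:
   absences    term  absences_plus_10
4         4  Summer                14
6         8    Fall                18
add column shifted = t['absences_plus_10'] + 2:
   absences    term  absences_plus_10  shifted
4         4  Summer                14       16
6         8    Fall                18       20
Reading off the mean of column 'shifted', we get 18.0.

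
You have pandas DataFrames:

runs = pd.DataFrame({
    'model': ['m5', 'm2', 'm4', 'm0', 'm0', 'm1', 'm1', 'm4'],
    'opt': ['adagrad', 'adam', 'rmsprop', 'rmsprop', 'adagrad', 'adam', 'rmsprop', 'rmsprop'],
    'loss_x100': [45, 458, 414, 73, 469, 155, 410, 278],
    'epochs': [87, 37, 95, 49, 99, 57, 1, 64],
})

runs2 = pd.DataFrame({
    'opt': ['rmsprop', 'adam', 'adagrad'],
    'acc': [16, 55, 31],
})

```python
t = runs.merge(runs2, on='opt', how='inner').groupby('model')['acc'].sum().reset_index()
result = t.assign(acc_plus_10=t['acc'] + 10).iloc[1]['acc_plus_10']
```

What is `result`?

merge on 'opt' (how='inner') → 8 rows:
  model      opt  loss_x100  epochs  acc
0    m5  adagrad         45      87   31
1    m2     adam        458      37   55
2    m4  rmsprop        414      95   16
3    m0  rmsprop         73      49   16
4    m0  adagrad        469      99   31
5    m1     adam        155      57   55
6    m1  rmsprop        410       1   16
7    m4  rmsprop        278      64   16
group by model, sum of acc:
model
m0    47
m1    71
m2    55
m4    32
m5    31
Name: acc, dtype: int64
reset_index():
  model  acc
0    m0   47
1    m1   71
2    m2   55
3    m4   32
4    m5   31
add column acc_plus_10 = t['acc'] + 10:
  model  acc  acc_plus_10
0    m0   47           57
1    m1   71           81
2    m2   55           65
3    m4   32           42
4    m5   31           41
So iloc[1]['acc_plus_10'] = 81.

81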